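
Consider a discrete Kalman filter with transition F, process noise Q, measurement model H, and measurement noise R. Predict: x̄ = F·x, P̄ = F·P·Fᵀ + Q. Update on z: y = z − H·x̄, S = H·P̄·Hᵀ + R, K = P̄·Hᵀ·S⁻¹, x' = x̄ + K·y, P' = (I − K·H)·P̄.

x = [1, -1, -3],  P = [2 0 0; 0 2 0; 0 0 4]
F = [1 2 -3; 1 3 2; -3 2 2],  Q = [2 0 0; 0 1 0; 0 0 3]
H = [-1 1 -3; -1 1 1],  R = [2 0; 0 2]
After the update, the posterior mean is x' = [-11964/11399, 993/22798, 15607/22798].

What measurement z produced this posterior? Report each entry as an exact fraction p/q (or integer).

z = [-1, 2]

x̄ = F·x = [8, -8, -11]
P̄ = F·P·Fᵀ + Q = [48 -10 -22; -10 37 22; -22 22 45]
S = H·P̄·Hᵀ + R = [248 -118; -118 240]
K = P̄·Hᵀ·S⁻¹ = [-1880/11399 -4724/11399; 1791/22798 7435/22798; -5669/22798 5667/22798]
x' − x̄ = [-103156/11399, 183377/22798, 266385/22798] = K·y
y = (KᵀK)⁻¹·Kᵀ·(x' − x̄) = [-18, 29]
z = y + H·x̄ = [-18, 29] + [17, -27] = [-1, 2]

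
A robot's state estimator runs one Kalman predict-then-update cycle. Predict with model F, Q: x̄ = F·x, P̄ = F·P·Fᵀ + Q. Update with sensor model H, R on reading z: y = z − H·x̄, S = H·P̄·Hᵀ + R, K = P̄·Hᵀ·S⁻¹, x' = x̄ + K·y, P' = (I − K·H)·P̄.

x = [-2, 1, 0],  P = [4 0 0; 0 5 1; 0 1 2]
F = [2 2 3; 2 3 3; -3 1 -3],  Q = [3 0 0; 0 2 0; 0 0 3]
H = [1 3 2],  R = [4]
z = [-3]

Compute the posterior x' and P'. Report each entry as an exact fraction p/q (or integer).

x' = [-2542/563, -2423/563, 4073/563]
P' = [10999/563 7897/563 -17109/563; 7897/563 7687/563 -15169/563; -17109/563 -15169/563 31286/563]

x̄ = F·x = [-2, -1, 7]
P̄ = F·P·Fᵀ + Q = [69 79 -35; 79 99 -33; -35 -33 56]
y = z − H·x̄ = [-12]
S = H·P̄·Hᵀ + R = [1126]
K = P̄·Hᵀ·S⁻¹ = [118/563; 155/563; -11/563]
x' = x̄ + K·y = [-2542/563, -2423/563, 4073/563]
P' = (I − K·H)·P̄ = [10999/563 7897/563 -17109/563; 7897/563 7687/563 -15169/563; -17109/563 -15169/563 31286/563]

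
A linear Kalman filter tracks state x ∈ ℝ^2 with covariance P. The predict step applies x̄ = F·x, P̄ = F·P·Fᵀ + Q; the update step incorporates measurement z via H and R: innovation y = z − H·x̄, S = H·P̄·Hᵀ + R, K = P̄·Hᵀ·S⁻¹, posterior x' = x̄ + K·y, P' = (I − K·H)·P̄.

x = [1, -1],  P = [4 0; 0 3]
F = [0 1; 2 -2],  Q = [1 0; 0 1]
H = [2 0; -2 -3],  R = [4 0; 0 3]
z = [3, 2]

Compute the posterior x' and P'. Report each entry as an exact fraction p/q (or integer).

x' = [101/94, -253/188]
P' = [183/235 -249/470; -249/470 647/940]

x̄ = F·x = [-1, 4]
P̄ = F·P·Fᵀ + Q = [4 -6; -6 29]
y = z − H·x̄ = [5, 12]
S = H·P̄·Hᵀ + R = [20 20; 20 208]
K = P̄·Hᵀ·S⁻¹ = [183/470 1/94; -249/940 -63/188]
x' = x̄ + K·y = [101/94, -253/188]
P' = (I − K·H)·P̄ = [183/235 -249/470; -249/470 647/940]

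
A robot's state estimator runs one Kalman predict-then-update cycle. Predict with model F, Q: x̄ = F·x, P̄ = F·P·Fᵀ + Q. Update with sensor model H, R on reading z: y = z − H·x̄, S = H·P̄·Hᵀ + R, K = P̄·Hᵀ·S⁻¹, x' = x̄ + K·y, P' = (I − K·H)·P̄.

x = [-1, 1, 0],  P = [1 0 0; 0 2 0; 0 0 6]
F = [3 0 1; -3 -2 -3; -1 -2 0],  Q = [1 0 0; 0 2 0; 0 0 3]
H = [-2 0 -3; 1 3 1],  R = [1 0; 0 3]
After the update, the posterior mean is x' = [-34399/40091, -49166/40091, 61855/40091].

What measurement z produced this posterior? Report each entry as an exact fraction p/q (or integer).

x̄ = F·x = [-3, 1, -1]
P̄ = F·P·Fᵀ + Q = [16 -27 -3; -27 73 11; -3 11 12]
S = H·P̄·Hᵀ + R = [137 10; 10 586]
K = P̄·Hᵀ·S⁻¹ = [-6399/40091 -4543/40091; 5138/40091 27601/80182; -9000/40091 3027/40091]
x' − x̄ = [85874/40091, -89257/40091, 101946/40091] = K·y
y = (KᵀK)⁻¹·Kᵀ·(x' − x̄) = [-12, -2]
z = y + H·x̄ = [-12, -2] + [9, -1] = [-3, -3]

z = [-3, -3]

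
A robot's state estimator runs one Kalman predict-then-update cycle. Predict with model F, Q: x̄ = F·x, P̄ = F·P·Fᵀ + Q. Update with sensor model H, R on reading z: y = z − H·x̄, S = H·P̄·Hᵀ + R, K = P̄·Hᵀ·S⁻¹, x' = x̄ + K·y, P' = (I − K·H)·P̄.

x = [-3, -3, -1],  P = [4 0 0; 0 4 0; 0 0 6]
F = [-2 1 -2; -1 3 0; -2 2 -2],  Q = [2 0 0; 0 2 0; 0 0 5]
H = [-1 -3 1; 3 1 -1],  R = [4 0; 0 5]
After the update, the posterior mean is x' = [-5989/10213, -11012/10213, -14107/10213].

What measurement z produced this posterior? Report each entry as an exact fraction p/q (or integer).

x̄ = F·x = [5, -6, 2]
P̄ = F·P·Fᵀ + Q = [46 20 48; 20 42 32; 48 32 61]
S = H·P̄·Hᵀ + R = [321 -205; -205 290]
K = P̄·Hᵀ·S⁻¹ = [1146/10213 4684/10213; -3742/10213 -180/10213; -99/10213 3980/10213]
x' − x̄ = [-57054/10213, 50266/10213, -34533/10213] = K·y
y = (KᵀK)⁻¹·Kᵀ·(x' − x̄) = [-13, -9]
z = y + H·x̄ = [-13, -9] + [15, 7] = [2, -2]

z = [2, -2]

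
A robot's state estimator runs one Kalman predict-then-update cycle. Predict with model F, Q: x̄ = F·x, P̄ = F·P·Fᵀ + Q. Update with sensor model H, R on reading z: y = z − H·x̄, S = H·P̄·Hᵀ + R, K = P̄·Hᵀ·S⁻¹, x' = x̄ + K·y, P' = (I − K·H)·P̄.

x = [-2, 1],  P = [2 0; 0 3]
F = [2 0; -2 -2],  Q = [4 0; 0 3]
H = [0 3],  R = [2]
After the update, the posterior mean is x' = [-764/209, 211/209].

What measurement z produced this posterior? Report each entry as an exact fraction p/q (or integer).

x̄ = F·x = [-4, 2]
P̄ = F·P·Fᵀ + Q = [12 -8; -8 23]
S = H·P̄·Hᵀ + R = [209]
K = P̄·Hᵀ·S⁻¹ = [-24/209; 69/209]
x' − x̄ = [72/209, -207/209] = K·y
y = (KᵀK)⁻¹·Kᵀ·(x' − x̄) = [-3]
z = y + H·x̄ = [-3] + [6] = [3]

z = [3]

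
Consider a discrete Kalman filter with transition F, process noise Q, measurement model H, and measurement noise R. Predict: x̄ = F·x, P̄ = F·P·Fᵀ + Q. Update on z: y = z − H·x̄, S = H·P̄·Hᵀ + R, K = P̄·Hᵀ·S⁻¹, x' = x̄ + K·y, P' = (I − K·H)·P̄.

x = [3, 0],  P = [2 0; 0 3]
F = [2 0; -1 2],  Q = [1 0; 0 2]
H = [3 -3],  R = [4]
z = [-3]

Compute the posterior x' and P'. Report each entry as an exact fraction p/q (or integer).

x̄ = F·x = [6, -3]
P̄ = F·P·Fᵀ + Q = [9 -4; -4 16]
y = z − H·x̄ = [-30]
S = H·P̄·Hᵀ + R = [301]
K = P̄·Hᵀ·S⁻¹ = [39/301; -60/301]
x' = x̄ + K·y = [636/301, 897/301]
P' = (I − K·H)·P̄ = [1188/301 1136/301; 1136/301 1216/301]

x' = [636/301, 897/301]
P' = [1188/301 1136/301; 1136/301 1216/301]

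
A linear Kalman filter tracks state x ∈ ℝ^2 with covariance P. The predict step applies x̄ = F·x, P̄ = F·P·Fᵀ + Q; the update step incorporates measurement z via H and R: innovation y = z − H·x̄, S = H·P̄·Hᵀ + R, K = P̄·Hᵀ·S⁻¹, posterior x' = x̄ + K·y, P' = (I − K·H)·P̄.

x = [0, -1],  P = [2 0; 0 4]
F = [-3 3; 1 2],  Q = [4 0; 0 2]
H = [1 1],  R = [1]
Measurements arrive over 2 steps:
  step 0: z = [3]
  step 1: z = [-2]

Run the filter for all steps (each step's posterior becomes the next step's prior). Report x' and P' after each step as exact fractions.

step 0: x' = [263/115, 74/115], P' = [894/115 -818/115; -818/115 856/115]
step 1: x' = [-230837/42141, 146629/42141], P' = [164702/42141 -128860/42141; -128860/42141 135044/42141]

step 0: x̄ = F·x = [-3, -2]
step 0: P̄ = F·P·Fᵀ + Q = [58 18; 18 20]
step 0: y = z − H·x̄ = [8]
step 0: S = H·P̄·Hᵀ + R = [115]
step 0: K = P̄·Hᵀ·S⁻¹ = [76/115; 38/115]
step 0: x' = x̄ + K·y = [263/115, 74/115]
step 0: P' = (I − K·H)·P̄ = [894/115 -818/115; -818/115 856/115]
step 1: x̄ = F·x = [-567/115, 411/115]
step 1: P̄ = F·P·Fᵀ + Q = [30934/115 4908/115; 4908/115 1276/115]
step 1: y = z − H·x̄ = [-74/115]
step 1: S = H·P̄·Hᵀ + R = [42141/115]
step 1: K = P̄·Hᵀ·S⁻¹ = [35842/42141; 6184/42141]
step 1: x' = x̄ + K·y = [-230837/42141, 146629/42141]
step 1: P' = (I − K·H)·P̄ = [164702/42141 -128860/42141; -128860/42141 135044/42141]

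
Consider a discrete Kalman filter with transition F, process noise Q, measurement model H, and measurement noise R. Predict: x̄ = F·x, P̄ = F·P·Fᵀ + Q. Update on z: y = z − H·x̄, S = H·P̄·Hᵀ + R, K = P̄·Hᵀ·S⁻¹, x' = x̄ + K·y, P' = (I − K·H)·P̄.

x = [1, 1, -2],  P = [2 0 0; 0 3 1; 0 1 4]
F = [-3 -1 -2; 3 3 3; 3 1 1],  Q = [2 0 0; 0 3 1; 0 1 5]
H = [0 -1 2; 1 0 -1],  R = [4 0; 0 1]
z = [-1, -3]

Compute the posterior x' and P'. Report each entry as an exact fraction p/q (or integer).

x' = [-2278/1629, 2015/543, 2569/1629]
P' = [4949/3258 676/543 1559/1629; 676/543 1172/181 1136/543; 1559/1629 1136/543 2260/1629]

x̄ = F·x = [0, 0, 2]
P̄ = F·P·Fᵀ + Q = [43 -60 -32; -60 102 46; -32 46 32]
y = z − H·x̄ = [-5, -1]
S = H·P̄·Hᵀ + R = [50 -22; -22 140]
K = P̄·Hᵀ·S⁻¹ = [545/3258 1831/3258; -311/543 -460/543; 278/1629 -701/1629]
x' = x̄ + K·y = [-2278/1629, 2015/543, 2569/1629]
P' = (I − K·H)·P̄ = [4949/3258 676/543 1559/1629; 676/543 1172/181 1136/543; 1559/1629 1136/543 2260/1629]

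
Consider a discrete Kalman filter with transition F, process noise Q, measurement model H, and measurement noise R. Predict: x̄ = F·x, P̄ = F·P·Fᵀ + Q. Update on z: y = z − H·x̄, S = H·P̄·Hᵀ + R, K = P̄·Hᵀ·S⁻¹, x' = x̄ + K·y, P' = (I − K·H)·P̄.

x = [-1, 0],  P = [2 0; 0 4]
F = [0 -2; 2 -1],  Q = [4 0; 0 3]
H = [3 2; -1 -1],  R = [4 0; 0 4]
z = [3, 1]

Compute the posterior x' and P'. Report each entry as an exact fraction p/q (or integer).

x' = [19/10, -49/30]
P' = [14/5 -18/5; -18/5 242/45]

x̄ = F·x = [0, -2]
P̄ = F·P·Fᵀ + Q = [20 8; 8 15]
y = z − H·x̄ = [7, -1]
S = H·P̄·Hᵀ + R = [340 -130; -130 55]
K = P̄·Hᵀ·S⁻¹ = [3/10 1/5; -1/90 -4/9]
x' = x̄ + K·y = [19/10, -49/30]
P' = (I − K·H)·P̄ = [14/5 -18/5; -18/5 242/45]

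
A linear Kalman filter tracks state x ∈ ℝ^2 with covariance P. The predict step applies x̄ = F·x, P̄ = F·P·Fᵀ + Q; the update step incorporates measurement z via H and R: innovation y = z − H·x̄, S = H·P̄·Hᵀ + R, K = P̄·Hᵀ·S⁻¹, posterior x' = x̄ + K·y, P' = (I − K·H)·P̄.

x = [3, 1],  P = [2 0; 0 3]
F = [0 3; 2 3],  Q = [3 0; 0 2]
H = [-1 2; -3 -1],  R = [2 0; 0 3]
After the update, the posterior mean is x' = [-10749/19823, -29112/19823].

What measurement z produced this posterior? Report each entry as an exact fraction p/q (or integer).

z = [-3, 3]

x̄ = F·x = [3, 9]
P̄ = F·P·Fᵀ + Q = [30 27; 27 37]
S = H·P̄·Hᵀ + R = [72 -119; -119 472]
K = P̄·Hᵀ·S⁻¹ = [-2595/19823 -5568/19823; 8142/19823 -2903/19823]
x' − x̄ = [-70218/19823, -207519/19823] = K·y
y = (KᵀK)⁻¹·Kᵀ·(x' − x̄) = [-18, 21]
z = y + H·x̄ = [-18, 21] + [15, -18] = [-3, 3]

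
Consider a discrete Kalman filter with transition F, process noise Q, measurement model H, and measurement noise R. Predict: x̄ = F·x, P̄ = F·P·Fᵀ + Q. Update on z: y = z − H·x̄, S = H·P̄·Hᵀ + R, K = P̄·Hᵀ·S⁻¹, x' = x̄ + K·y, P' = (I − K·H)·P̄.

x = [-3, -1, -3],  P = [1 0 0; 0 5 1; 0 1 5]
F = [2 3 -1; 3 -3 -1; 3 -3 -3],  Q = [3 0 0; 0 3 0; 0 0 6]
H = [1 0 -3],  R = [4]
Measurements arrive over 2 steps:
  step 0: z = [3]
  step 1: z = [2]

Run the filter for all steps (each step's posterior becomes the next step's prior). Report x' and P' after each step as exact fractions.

step 0: x' = [-2757/671, -4506/671, -1578/671], P' = [48561/1342 -6571/1342 15999/1342; -6571/1342 14527/1342 -1821/1342; 15999/1342 -1821/1342 5865/1342]
step 1: x' = [-92014194/3891007, -62309730/3891007, -33135432/3891007], P' = [576502638/3891007 325985940/3891007 191998698/3891007; 325985940/3891007 241735761/3891007 110532240/3891007; 191998698/3891007 110532240/3891007 65670234/3891007]

step 0: x̄ = F·x = [-6, -3, 3]
step 0: P̄ = F·P·Fᵀ + Q = [51 -34 -30; -34 68 81; -30 81 123]
step 0: y = z − H·x̄ = [18]
step 0: S = H·P̄·Hᵀ + R = [1342]
step 0: K = P̄·Hᵀ·S⁻¹ = [141/1342; -277/1342; -399/1342]
step 0: x' = x̄ + K·y = [-2757/671, -4506/671, -1578/671]
step 0: P' = (I − K·H)·P̄ = [48561/1342 -6571/1342 15999/1342; -6571/1342 14527/1342 -1821/1342; 15999/1342 -1821/1342 5865/1342]
step 1: x̄ = F·x = [-17454/671, 6825/671, 9981/671]
step 1: P̄ = F·P·Fᵀ + Q = [101478/671 33390/671 12720/671; 33390/671 589041/1342 489825/1342; 12720/671 489825/1342 426147/1342]
step 1: y = z − H·x̄ = [799/11]
step 1: S = H·P̄·Hᵀ + R = [63787/22]
step 1: K = P̄·Hᵀ·S⁻¹ = [2076/63787; -22995/63787; -20541/63787]
step 1: x' = x̄ + K·y = [-92014194/3891007, -62309730/3891007, -33135432/3891007]
step 1: P' = (I − K·H)·P̄ = [576502638/3891007 325985940/3891007 191998698/3891007; 325985940/3891007 241735761/3891007 110532240/3891007; 191998698/3891007 110532240/3891007 65670234/3891007]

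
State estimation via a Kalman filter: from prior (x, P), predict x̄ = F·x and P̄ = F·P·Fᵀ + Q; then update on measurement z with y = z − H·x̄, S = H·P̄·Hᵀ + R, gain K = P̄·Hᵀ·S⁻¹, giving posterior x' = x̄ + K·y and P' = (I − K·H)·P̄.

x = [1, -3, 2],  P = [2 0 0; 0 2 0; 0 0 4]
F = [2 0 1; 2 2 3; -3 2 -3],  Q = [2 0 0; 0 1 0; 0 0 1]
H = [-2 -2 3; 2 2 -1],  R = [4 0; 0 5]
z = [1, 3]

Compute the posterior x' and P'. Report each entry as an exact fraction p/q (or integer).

x' = [26580/54143, 5730/54143, 17561/54143]
P' = [145954/54143 -130476/54143 8436/54143; -130476/54143 246743/54143 90794/54143; 8436/54143 90794/54143 96480/54143]

x̄ = F·x = [4, 2, -15]
P̄ = F·P·Fᵀ + Q = [14 20 -24; 20 53 -40; -24 -40 63]
y = z − H·x̄ = [58, -24]
S = H·P̄·Hᵀ + R = [1767 -1129; -1129 752]
K = P̄·Hᵀ·S⁻¹ = [-1412/54143 4504/54143; 9962/54143 28348/54143; 22745/54143 20396/54143]
x' = x̄ + K·y = [26580/54143, 5730/54143, 17561/54143]
P' = (I − K·H)·P̄ = [145954/54143 -130476/54143 8436/54143; -130476/54143 246743/54143 90794/54143; 8436/54143 90794/54143 96480/54143]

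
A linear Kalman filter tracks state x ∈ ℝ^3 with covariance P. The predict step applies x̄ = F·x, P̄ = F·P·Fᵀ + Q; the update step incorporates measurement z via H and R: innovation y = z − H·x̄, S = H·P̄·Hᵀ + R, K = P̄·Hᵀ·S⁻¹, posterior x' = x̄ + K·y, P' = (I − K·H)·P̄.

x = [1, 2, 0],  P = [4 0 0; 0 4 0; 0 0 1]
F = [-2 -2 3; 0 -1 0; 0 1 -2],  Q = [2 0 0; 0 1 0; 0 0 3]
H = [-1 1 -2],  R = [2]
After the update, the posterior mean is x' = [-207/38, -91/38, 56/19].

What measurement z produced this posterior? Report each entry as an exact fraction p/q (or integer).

z = [-3]

x̄ = F·x = [-6, -2, 2]
P̄ = F·P·Fᵀ + Q = [43 8 -14; 8 5 -4; -14 -4 11]
S = H·P̄·Hᵀ + R = [38]
K = P̄·Hᵀ·S⁻¹ = [-7/38; 5/38; -6/19]
x' − x̄ = [21/38, -15/38, 18/19] = K·y
y = (KᵀK)⁻¹·Kᵀ·(x' − x̄) = [-3]
z = y + H·x̄ = [-3] + [0] = [-3]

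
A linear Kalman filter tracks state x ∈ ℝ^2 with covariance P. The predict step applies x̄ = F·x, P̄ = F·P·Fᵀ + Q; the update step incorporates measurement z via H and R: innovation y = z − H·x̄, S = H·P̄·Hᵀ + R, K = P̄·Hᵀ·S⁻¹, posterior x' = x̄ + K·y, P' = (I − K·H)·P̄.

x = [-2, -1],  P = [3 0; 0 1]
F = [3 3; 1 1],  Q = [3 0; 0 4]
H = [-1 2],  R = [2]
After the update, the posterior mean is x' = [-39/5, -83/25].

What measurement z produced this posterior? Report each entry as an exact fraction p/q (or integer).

x̄ = F·x = [-9, -3]
P̄ = F·P·Fᵀ + Q = [39 12; 12 8]
S = H·P̄·Hᵀ + R = [25]
K = P̄·Hᵀ·S⁻¹ = [-3/5; 4/25]
x' − x̄ = [6/5, -8/25] = K·y
y = (KᵀK)⁻¹·Kᵀ·(x' − x̄) = [-2]
z = y + H·x̄ = [-2] + [3] = [1]

z = [1]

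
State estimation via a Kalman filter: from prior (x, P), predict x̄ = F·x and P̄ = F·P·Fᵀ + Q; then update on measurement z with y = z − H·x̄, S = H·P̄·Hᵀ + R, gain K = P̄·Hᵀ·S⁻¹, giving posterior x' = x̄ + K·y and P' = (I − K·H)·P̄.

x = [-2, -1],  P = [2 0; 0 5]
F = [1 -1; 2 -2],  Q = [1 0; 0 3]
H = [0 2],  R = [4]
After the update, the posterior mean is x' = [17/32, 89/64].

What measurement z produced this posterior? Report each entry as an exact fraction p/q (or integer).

z = [3]

x̄ = F·x = [-1, -2]
P̄ = F·P·Fᵀ + Q = [8 14; 14 31]
S = H·P̄·Hᵀ + R = [128]
K = P̄·Hᵀ·S⁻¹ = [7/32; 31/64]
x' − x̄ = [49/32, 217/64] = K·y
y = (KᵀK)⁻¹·Kᵀ·(x' − x̄) = [7]
z = y + H·x̄ = [7] + [-4] = [3]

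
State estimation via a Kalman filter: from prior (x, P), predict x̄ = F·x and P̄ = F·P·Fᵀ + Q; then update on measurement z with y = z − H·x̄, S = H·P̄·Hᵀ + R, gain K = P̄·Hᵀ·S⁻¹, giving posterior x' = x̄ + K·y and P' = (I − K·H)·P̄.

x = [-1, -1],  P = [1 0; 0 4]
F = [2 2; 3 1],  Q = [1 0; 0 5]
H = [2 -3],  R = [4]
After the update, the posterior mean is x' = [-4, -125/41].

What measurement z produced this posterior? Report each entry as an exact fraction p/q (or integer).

x̄ = F·x = [-4, -4]
P̄ = F·P·Fᵀ + Q = [21 14; 14 18]
S = H·P̄·Hᵀ + R = [82]
K = P̄·Hᵀ·S⁻¹ = [0; -13/41]
x' − x̄ = [0, 39/41] = K·y
y = (KᵀK)⁻¹·Kᵀ·(x' − x̄) = [-3]
z = y + H·x̄ = [-3] + [4] = [1]

z = [1]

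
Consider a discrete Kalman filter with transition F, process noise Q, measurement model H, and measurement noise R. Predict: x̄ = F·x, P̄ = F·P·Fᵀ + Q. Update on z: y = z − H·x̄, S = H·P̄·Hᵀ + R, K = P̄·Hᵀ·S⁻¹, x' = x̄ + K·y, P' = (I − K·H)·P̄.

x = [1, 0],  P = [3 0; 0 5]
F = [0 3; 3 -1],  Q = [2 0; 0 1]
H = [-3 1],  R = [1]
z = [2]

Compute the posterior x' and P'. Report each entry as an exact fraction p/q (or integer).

x' = [156/547, 1563/547]
P' = [1373/547 3963/547; 3963/547 11967/547]

x̄ = F·x = [0, 3]
P̄ = F·P·Fᵀ + Q = [47 -15; -15 33]
y = z − H·x̄ = [-1]
S = H·P̄·Hᵀ + R = [547]
K = P̄·Hᵀ·S⁻¹ = [-156/547; 78/547]
x' = x̄ + K·y = [156/547, 1563/547]
P' = (I − K·H)·P̄ = [1373/547 3963/547; 3963/547 11967/547]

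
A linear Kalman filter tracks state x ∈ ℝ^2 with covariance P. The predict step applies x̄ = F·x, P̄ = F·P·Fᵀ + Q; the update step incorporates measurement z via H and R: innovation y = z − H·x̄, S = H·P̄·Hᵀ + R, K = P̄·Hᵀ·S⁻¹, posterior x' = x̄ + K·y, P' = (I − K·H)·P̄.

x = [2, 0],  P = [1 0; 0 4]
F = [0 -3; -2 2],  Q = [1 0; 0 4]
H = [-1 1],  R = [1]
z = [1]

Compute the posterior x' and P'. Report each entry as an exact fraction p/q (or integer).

x' = [-61/22, -20/11]
P' = [349/110 144/55; 144/55 168/55]

x̄ = F·x = [0, -4]
P̄ = F·P·Fᵀ + Q = [37 -24; -24 24]
y = z − H·x̄ = [5]
S = H·P̄·Hᵀ + R = [110]
K = P̄·Hᵀ·S⁻¹ = [-61/110; 24/55]
x' = x̄ + K·y = [-61/22, -20/11]
P' = (I − K·H)·P̄ = [349/110 144/55; 144/55 168/55]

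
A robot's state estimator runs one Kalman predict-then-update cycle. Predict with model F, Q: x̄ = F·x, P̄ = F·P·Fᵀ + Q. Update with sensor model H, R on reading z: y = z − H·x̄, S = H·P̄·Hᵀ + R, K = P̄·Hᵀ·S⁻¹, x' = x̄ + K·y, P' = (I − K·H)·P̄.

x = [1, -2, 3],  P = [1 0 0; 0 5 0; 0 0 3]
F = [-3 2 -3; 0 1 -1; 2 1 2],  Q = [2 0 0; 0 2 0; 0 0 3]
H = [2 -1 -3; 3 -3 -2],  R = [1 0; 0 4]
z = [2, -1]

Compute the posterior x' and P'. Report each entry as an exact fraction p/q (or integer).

x̄ = F·x = [-16, -5, 6]
P̄ = F·P·Fᵀ + Q = [58 19 -14; 19 10 -1; -14 -1 24]
y = z − H·x̄ = [47, 44]
S = H·P̄·Hᵀ + R = [545 522; 522 526]
K = P̄·Hᵀ·S⁻¹ = [-1288/7093 6467/14186; 584/7093 -377/14186; -3330/7093 4263/14186]
x' = x̄ + K·y = [-31750/7093, -16311/7093, -20166/7093]
P' = (I − K·H)·P̄ = [243137/14186 161847/14186 109001/14186; 161847/14186 116585/14186 68647/14186; 109001/14186 68647/14186 52005/14186]

x' = [-31750/7093, -16311/7093, -20166/7093]
P' = [243137/14186 161847/14186 109001/14186; 161847/14186 116585/14186 68647/14186; 109001/14186 68647/14186 52005/14186]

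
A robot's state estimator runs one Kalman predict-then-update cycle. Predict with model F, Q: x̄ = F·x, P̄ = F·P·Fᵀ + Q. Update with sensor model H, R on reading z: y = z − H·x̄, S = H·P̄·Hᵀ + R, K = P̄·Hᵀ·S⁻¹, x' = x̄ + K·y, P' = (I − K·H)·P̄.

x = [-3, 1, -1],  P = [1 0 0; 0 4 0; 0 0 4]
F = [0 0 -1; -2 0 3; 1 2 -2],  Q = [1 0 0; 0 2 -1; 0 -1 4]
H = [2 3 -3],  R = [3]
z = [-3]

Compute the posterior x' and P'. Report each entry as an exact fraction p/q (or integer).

x̄ = F·x = [1, 3, 1]
P̄ = F·P·Fᵀ + Q = [5 -12 8; -12 42 -27; 8 -27 37]
y = z − H·x̄ = [-11]
S = H·P̄·Hᵀ + R = [980]
K = P̄·Hᵀ·S⁻¹ = [-5/98; 183/980; -44/245]
x' = x̄ + K·y = [153/98, 927/980, 729/245]
P' = (I − K·H)·P̄ = [120/49 -261/98 -48/49; -261/98 7671/980 1437/245; -48/49 1437/245 1321/245]

x' = [153/98, 927/980, 729/245]
P' = [120/49 -261/98 -48/49; -261/98 7671/980 1437/245; -48/49 1437/245 1321/245]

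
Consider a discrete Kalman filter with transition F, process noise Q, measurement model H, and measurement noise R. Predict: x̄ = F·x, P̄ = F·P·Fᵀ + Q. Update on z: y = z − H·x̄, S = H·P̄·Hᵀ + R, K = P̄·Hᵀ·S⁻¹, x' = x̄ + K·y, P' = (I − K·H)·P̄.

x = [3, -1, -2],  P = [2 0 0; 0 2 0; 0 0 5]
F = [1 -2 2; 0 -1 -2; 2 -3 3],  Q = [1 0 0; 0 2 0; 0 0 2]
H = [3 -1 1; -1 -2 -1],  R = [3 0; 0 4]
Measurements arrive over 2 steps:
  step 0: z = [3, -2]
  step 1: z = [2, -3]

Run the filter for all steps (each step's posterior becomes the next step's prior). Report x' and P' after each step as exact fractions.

step 0: x̄ = F·x = [1, 5, 3]
step 0: P̄ = F·P·Fᵀ + Q = [31 -16 46; -16 24 -24; 46 -24 73]
step 0: y = z − H·x̄ = [2, 12]
step 0: S = H·P̄·Hᵀ + R = [799 -198; -198 136]
step 0: K = P̄·Hᵀ·S⁻¹ = [1217/6946 -1053/13892; -732/3473 -1270/3473; 8951/34730 -10199/69460]
step 0: x' = x̄ + K·y = [1531/3473, 661/3473, 30449/17365]
step 0: P' = (I − K·H)·P̄ = [5997/13892 742/3473 -7721/13892; 742/3473 2920/3473 -1502/3473; -7721/13892 -1502/3473 139481/69460]
step 1: x̄ = F·x = [61943/17365, -64203/17365, 96742/17365]
step 1: P̄ = F·P·Fᵀ + Q = [917509/69460 -219417/34730 1233621/69460; -219417/34730 158771/17365 -313533/34730; 1233621/69460 -313533/34730 1939169/69460]
step 1: y = z − H·x̄ = [-312044/17365, -21816/17365]
step 1: S = H·P̄·Hᵀ + R = [5582269/17365 -1383694/17365; -1383694/17365 969624/17365]
step 1: K = P̄·Hᵀ·S⁻¹ = [36402059/201445028 -28390049/402890056; -20032877/100722514 -67784973/201445028; 49264225/201445028 -58701963/402890056]
step 1: x' = x̄ + K·y = [20569305/50361257, 15083501/50361257, 68469768/50361257]
step 1: P' = (I − K·H)·P̄ = [326653963/805780112 73933935/402890056 -395269311/805780112; 73933935/402890056 155090363/201445028 -152015603/402890056; -395269311/805780112 -152015603/402890056 1472947427/805780112]

step 0: x' = [1531/3473, 661/3473, 30449/17365], P' = [5997/13892 742/3473 -7721/13892; 742/3473 2920/3473 -1502/3473; -7721/13892 -1502/3473 139481/69460]
step 1: x' = [20569305/50361257, 15083501/50361257, 68469768/50361257], P' = [326653963/805780112 73933935/402890056 -395269311/805780112; 73933935/402890056 155090363/201445028 -152015603/402890056; -395269311/805780112 -152015603/402890056 1472947427/805780112]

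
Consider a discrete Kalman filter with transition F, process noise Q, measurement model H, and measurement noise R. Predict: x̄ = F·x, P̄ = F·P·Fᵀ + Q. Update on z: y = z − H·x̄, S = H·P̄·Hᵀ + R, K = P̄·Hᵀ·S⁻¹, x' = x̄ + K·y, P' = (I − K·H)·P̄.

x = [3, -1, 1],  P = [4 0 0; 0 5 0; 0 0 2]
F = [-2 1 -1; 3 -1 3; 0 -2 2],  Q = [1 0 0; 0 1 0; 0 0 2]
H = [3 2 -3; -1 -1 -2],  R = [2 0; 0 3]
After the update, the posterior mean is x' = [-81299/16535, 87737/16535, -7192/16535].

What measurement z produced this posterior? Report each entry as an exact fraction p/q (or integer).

x̄ = F·x = [-8, 13, 4]
P̄ = F·P·Fᵀ + Q = [24 -35 -14; -35 60 22; -14 22 30]
S = H·P̄·Hᵀ + R = [296 183; 183 169]
K = P̄·Hᵀ·S⁻¹ = [299/16535 3492/16535; 4008/16535 -11091/16535; -2428/16535 -4024/16535]
x' − x̄ = [50981/16535, -127218/16535, -73332/16535] = K·y
y = (KᵀK)⁻¹·Kᵀ·(x' − x̄) = [7, 14]
z = y + H·x̄ = [7, 14] + [-10, -13] = [-3, 1]

z = [-3, 1]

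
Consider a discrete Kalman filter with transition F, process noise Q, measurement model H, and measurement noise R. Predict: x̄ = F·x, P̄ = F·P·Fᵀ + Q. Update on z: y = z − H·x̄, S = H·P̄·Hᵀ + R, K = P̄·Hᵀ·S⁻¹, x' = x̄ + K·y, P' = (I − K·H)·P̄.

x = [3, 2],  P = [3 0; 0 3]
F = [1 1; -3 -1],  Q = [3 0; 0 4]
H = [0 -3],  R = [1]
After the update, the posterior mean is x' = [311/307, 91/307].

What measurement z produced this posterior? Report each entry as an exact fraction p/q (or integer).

x̄ = F·x = [5, -11]
P̄ = F·P·Fᵀ + Q = [9 -12; -12 34]
S = H·P̄·Hᵀ + R = [307]
K = P̄·Hᵀ·S⁻¹ = [36/307; -102/307]
x' − x̄ = [-1224/307, 3468/307] = K·y
y = (KᵀK)⁻¹·Kᵀ·(x' − x̄) = [-34]
z = y + H·x̄ = [-34] + [33] = [-1]

z = [-1]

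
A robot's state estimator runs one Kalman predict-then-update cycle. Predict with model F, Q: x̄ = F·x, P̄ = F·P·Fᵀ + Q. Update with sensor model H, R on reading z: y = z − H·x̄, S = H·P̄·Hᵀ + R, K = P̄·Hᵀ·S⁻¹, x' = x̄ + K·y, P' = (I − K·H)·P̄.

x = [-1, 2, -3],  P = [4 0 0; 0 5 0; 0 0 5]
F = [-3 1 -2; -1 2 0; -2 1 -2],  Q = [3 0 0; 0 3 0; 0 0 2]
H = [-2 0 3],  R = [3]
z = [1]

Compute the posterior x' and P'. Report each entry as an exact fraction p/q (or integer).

x' = [505/58, 110/29, 363/58]
P' = [3351/58 543/29 2253/58; 543/29 733/29 367/29; 2253/58 367/29 1533/58]

x̄ = F·x = [11, 5, 10]
P̄ = F·P·Fᵀ + Q = [64 22 49; 22 27 18; 49 18 43]
y = z − H·x̄ = [-7]
S = H·P̄·Hᵀ + R = [58]
K = P̄·Hᵀ·S⁻¹ = [19/58; 5/29; 31/58]
x' = x̄ + K·y = [505/58, 110/29, 363/58]
P' = (I − K·H)·P̄ = [3351/58 543/29 2253/58; 543/29 733/29 367/29; 2253/58 367/29 1533/58]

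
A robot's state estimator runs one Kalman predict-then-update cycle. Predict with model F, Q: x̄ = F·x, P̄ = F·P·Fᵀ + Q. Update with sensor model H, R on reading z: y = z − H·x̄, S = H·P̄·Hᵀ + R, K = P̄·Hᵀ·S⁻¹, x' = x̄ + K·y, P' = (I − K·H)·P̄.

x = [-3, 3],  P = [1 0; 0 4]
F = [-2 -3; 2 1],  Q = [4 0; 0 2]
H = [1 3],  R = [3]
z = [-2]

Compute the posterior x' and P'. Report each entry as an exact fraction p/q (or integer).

x̄ = F·x = [-3, -3]
P̄ = F·P·Fᵀ + Q = [44 -16; -16 10]
y = z − H·x̄ = [10]
S = H·P̄·Hᵀ + R = [41]
K = P̄·Hᵀ·S⁻¹ = [-4/41; 14/41]
x' = x̄ + K·y = [-163/41, 17/41]
P' = (I − K·H)·P̄ = [1788/41 -600/41; -600/41 214/41]

x' = [-163/41, 17/41]
P' = [1788/41 -600/41; -600/41 214/41]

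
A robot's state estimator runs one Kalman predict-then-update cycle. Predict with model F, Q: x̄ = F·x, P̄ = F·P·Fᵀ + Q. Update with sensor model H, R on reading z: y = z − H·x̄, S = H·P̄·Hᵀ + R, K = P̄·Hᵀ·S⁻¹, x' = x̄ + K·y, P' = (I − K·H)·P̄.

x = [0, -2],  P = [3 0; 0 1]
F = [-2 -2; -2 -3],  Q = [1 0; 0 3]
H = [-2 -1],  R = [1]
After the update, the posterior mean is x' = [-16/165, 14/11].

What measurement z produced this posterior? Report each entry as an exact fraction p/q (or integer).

x̄ = F·x = [4, 6]
P̄ = F·P·Fᵀ + Q = [17 18; 18 24]
S = H·P̄·Hᵀ + R = [165]
K = P̄·Hᵀ·S⁻¹ = [-52/165; -4/11]
x' − x̄ = [-676/165, -52/11] = K·y
y = (KᵀK)⁻¹·Kᵀ·(x' − x̄) = [13]
z = y + H·x̄ = [13] + [-14] = [-1]

z = [-1]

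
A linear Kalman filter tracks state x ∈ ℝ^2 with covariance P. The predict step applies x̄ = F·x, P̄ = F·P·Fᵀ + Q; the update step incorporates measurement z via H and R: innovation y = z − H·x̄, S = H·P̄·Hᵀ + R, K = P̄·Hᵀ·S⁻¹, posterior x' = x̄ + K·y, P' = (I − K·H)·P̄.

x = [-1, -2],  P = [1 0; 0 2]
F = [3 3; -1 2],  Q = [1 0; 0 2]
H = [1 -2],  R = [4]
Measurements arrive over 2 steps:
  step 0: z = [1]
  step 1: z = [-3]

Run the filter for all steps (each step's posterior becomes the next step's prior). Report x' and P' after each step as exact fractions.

step 0: x̄ = F·x = [-9, -3]
step 0: P̄ = F·P·Fᵀ + Q = [28 9; 9 11]
step 0: y = z − H·x̄ = [4]
step 0: S = H·P̄·Hᵀ + R = [40]
step 0: K = P̄·Hᵀ·S⁻¹ = [1/4; -13/40]
step 0: x' = x̄ + K·y = [-8, -43/10]
step 0: P' = (I − K·H)·P̄ = [51/2 49/4; 49/4 271/40]
step 1: x̄ = F·x = [-369/10, -3/5]
step 1: P̄ = F·P·Fᵀ + Q = [20479/40 9/10; 9/10 28/5]
step 1: y = z − H·x̄ = [327/10]
step 1: S = H·P̄·Hᵀ + R = [21391/40]
step 1: K = P̄·Hᵀ·S⁻¹ = [20407/21391; -412/21391]
step 1: x' = x̄ + K·y = [-122019/21391, -26307/21391]
step 1: P' = (I − K·H)·P̄ = [540516/21391 229444/21391; 229444/21391 115546/21391]

step 0: x' = [-8, -43/10], P' = [51/2 49/4; 49/4 271/40]
step 1: x' = [-122019/21391, -26307/21391], P' = [540516/21391 229444/21391; 229444/21391 115546/21391]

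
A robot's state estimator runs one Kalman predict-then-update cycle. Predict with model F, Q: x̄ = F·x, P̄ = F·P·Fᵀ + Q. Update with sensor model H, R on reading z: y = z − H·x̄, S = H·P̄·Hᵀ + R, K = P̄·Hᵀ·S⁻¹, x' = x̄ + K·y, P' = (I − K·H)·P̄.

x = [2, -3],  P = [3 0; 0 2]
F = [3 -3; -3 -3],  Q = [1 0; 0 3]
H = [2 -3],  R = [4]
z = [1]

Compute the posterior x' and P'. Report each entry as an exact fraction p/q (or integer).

x̄ = F·x = [15, 3]
P̄ = F·P·Fᵀ + Q = [46 -9; -9 48]
y = z − H·x̄ = [-20]
S = H·P̄·Hᵀ + R = [728]
K = P̄·Hᵀ·S⁻¹ = [17/104; -81/364]
x' = x̄ + K·y = [305/26, 678/91]
P' = (I − K·H)·P̄ = [2761/104 909/52; 909/52 2175/182]

x' = [305/26, 678/91]
P' = [2761/104 909/52; 909/52 2175/182]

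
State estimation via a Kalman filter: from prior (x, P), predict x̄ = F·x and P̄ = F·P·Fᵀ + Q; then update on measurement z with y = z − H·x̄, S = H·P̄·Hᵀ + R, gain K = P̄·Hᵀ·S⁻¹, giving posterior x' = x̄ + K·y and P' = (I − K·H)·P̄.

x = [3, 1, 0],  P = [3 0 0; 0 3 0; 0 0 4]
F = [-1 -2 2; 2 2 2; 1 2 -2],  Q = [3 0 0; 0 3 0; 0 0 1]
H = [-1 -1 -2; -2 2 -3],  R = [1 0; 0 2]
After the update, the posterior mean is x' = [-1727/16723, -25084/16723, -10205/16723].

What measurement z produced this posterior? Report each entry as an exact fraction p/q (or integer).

z = [3, -1]

x̄ = F·x = [-5, 8, 5]
P̄ = F·P·Fᵀ + Q = [34 -2 -31; -2 43 2; -31 2 32]
S = H·P̄·Hᵀ + R = [86 -45; -45 218]
K = P̄·Hᵀ·S⁻¹ = [7485/16723 3156/16723; -6030/16723 5199/16723; -8980/16723 -4155/16723]
x' − x̄ = [81888/16723, -158868/16723, -93820/16723] = K·y
y = (KᵀK)⁻¹·Kᵀ·(x' − x̄) = [16, -12]
z = y + H·x̄ = [16, -12] + [-13, 11] = [3, -1]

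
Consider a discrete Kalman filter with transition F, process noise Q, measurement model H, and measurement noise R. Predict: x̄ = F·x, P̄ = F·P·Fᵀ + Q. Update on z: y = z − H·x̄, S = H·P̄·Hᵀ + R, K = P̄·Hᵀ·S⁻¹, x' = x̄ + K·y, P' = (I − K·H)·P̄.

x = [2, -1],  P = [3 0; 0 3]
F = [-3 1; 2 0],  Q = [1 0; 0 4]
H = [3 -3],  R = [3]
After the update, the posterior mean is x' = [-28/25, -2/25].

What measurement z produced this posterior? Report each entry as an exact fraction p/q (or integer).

x̄ = F·x = [-7, 4]
P̄ = F·P·Fᵀ + Q = [31 -18; -18 16]
S = H·P̄·Hᵀ + R = [750]
K = P̄·Hᵀ·S⁻¹ = [49/250; -17/125]
x' − x̄ = [147/25, -102/25] = K·y
y = (KᵀK)⁻¹·Kᵀ·(x' − x̄) = [30]
z = y + H·x̄ = [30] + [-33] = [-3]

z = [-3]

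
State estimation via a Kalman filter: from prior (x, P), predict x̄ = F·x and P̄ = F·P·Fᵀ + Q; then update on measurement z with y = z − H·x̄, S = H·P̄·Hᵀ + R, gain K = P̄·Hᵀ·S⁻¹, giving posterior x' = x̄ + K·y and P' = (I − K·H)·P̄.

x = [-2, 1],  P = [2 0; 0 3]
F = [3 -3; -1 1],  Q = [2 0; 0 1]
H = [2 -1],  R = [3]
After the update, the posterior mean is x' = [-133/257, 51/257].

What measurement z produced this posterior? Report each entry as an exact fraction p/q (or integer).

z = [-1]

x̄ = F·x = [-9, 3]
P̄ = F·P·Fᵀ + Q = [47 -15; -15 6]
S = H·P̄·Hᵀ + R = [257]
K = P̄·Hᵀ·S⁻¹ = [109/257; -36/257]
x' − x̄ = [2180/257, -720/257] = K·y
y = (KᵀK)⁻¹·Kᵀ·(x' − x̄) = [20]
z = y + H·x̄ = [20] + [-21] = [-1]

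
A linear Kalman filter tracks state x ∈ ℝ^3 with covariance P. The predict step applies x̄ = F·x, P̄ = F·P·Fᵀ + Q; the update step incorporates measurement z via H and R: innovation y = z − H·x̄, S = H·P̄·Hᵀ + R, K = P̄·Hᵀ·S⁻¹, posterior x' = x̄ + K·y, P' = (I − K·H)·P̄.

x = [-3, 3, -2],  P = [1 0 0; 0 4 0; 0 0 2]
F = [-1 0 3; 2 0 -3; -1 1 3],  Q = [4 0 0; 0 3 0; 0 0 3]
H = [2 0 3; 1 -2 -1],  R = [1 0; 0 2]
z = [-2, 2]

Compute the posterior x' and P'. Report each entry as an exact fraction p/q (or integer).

x̄ = F·x = [-3, 0, 0]
P̄ = F·P·Fᵀ + Q = [23 -20 19; -20 25 -20; 19 -20 26]
y = z − H·x̄ = [4, 5]
S = H·P̄·Hᵀ + R = [555 187; 187 113]
K = P̄·Hᵀ·S⁻¹ = [3411/27746 5159/27746; -975/13873 -4525/13873; 6937/27746 -3377/27746]
x' = x̄ + K·y = [-43799/27746, -26525/13873, 10863/27746]
P' = (I − K·H)·P̄ = [59829/27746 22065/13873 -38749/27746; 22065/13873 23075/13873 -15035/13873; -38749/27746 -15035/13873 28145/27746]

x' = [-43799/27746, -26525/13873, 10863/27746]
P' = [59829/27746 22065/13873 -38749/27746; 22065/13873 23075/13873 -15035/13873; -38749/27746 -15035/13873 28145/27746]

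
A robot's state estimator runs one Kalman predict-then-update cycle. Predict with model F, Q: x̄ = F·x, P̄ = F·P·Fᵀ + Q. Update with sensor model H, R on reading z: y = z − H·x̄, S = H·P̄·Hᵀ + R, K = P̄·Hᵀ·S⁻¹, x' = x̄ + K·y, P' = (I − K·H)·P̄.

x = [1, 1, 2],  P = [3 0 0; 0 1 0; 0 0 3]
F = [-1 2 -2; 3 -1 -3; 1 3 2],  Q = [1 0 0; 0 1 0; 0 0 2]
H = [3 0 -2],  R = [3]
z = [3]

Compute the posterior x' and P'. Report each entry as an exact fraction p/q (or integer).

x̄ = F·x = [-3, -4, 8]
P̄ = F·P·Fᵀ + Q = [20 7 -9; 7 56 -12; -9 -12 26]
y = z − H·x̄ = [28]
S = H·P̄·Hᵀ + R = [395]
K = P̄·Hᵀ·S⁻¹ = [78/395; 9/79; -1/5]
x' = x̄ + K·y = [999/395, -64/79, 12/5]
P' = (I − K·H)·P̄ = [1816/395 -149/79 33/5; -149/79 4019/79 -3; 33/5 -3 51/5]

x' = [999/395, -64/79, 12/5]
P' = [1816/395 -149/79 33/5; -149/79 4019/79 -3; 33/5 -3 51/5]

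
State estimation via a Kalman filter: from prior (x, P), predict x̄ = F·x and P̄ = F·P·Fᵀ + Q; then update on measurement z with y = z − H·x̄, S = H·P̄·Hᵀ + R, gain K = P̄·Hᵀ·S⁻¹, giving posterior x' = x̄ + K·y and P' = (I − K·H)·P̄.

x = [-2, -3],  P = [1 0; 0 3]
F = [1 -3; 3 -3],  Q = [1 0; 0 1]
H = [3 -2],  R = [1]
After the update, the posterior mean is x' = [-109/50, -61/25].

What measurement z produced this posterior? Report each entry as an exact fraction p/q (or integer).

x̄ = F·x = [7, 3]
P̄ = F·P·Fᵀ + Q = [29 30; 30 37]
S = H·P̄·Hᵀ + R = [50]
K = P̄·Hᵀ·S⁻¹ = [27/50; 8/25]
x' − x̄ = [-459/50, -136/25] = K·y
y = (KᵀK)⁻¹·Kᵀ·(x' − x̄) = [-17]
z = y + H·x̄ = [-17] + [15] = [-2]

z = [-2]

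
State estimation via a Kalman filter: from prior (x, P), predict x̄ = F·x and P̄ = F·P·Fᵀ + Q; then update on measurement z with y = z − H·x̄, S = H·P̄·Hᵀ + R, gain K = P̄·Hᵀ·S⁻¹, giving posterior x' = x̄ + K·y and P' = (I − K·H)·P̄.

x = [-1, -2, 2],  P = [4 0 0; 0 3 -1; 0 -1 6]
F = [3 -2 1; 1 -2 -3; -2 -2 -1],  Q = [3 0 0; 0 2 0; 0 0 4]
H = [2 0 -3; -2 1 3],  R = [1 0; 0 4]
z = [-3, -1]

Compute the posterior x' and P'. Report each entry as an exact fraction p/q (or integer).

x̄ = F·x = [3, -3, 4]
P̄ = F·P·Fᵀ + Q = [61 2 -18; 2 60 14; -18 14 34]
y = z − H·x̄ = [3, -4]
S = H·P̄·Hᵀ + R = [767 -804; -804 906]
K = P̄·Hᵀ·S⁻¹ = [3260/8081 1341/8081; 7394/8081 22307/24243; -470/8081 2816/24243]
x' = x̄ + K·y = [28659/8081, -95411/24243, 81478/24243]
P' = (I − K·H)·P̄ = [152515/8081 8624/8081 100590/8081; 8624/8081 111410/24243 9854/24243; 100590/8081 9854/24243 201650/24243]

x' = [28659/8081, -95411/24243, 81478/24243]
P' = [152515/8081 8624/8081 100590/8081; 8624/8081 111410/24243 9854/24243; 100590/8081 9854/24243 201650/24243]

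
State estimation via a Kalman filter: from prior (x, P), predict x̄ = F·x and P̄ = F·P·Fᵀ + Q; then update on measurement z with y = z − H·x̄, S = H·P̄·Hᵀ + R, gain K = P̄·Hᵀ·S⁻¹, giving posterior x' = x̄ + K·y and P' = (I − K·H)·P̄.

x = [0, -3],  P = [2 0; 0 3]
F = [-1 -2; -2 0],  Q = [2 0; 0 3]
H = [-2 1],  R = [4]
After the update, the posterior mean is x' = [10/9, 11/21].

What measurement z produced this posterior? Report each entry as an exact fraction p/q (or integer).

z = [-1]

x̄ = F·x = [6, 0]
P̄ = F·P·Fᵀ + Q = [16 4; 4 11]
S = H·P̄·Hᵀ + R = [63]
K = P̄·Hᵀ·S⁻¹ = [-4/9; 1/21]
x' − x̄ = [-44/9, 11/21] = K·y
y = (KᵀK)⁻¹·Kᵀ·(x' − x̄) = [11]
z = y + H·x̄ = [11] + [-12] = [-1]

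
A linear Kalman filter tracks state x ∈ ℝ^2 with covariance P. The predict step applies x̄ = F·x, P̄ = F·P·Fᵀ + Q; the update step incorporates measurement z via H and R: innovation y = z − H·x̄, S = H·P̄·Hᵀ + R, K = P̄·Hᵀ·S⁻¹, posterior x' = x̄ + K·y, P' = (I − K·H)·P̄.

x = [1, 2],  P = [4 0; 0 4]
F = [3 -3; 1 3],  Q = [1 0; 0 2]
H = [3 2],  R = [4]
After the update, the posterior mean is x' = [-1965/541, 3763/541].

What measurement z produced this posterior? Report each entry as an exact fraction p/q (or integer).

x̄ = F·x = [-3, 7]
P̄ = F·P·Fᵀ + Q = [73 -24; -24 42]
S = H·P̄·Hᵀ + R = [541]
K = P̄·Hᵀ·S⁻¹ = [171/541; 12/541]
x' − x̄ = [-342/541, -24/541] = K·y
y = (KᵀK)⁻¹·Kᵀ·(x' − x̄) = [-2]
z = y + H·x̄ = [-2] + [5] = [3]

z = [3]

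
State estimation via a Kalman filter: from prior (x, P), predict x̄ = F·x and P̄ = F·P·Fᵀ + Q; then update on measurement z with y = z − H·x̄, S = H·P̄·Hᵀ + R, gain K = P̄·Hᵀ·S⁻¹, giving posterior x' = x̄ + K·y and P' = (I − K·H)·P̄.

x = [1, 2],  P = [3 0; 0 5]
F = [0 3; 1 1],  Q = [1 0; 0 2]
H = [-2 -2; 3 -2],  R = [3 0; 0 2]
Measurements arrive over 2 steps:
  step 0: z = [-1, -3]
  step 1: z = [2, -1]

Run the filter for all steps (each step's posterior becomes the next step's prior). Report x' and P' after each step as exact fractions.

step 0: x̄ = F·x = [6, 3]
step 0: P̄ = F·P·Fᵀ + Q = [46 15; 15 10]
step 0: y = z − H·x̄ = [17, -15]
step 0: S = H·P̄·Hᵀ + R = [347 -266; -266 276]
step 0: K = P̄·Hᵀ·S⁻¹ = [-618/3127 628/3127; -3575/12508 -4625/25016]
step 0: x' = x̄ + K·y = [-1164/3127, 22873/25016]
step 0: P' = (I − K·H)·P̄ = [622/3127 305/3127; 305/3127 8285/25016]
step 1: x̄ = F·x = [68619/25016, 13561/25016]
step 1: P̄ = F·P·Fᵀ + Q = [99581/25016 32175/25016; 32175/25016 68173/25016]
step 1: y = z − H·x̄ = [26799/3127, -203751/25016]
step 1: S = H·P̄·Hᵀ + R = [125433/3127 -48643/3127; -48643/3127 832853/25016]
step 1: K = P̄·Hᵀ·S⁻¹ = [-732412/3907813 757577/3907813; -1043026/3907813 -674189/3907813]
step 1: x' = x̄ + K·y = [-1728099/3907813, -1329385/3907813]
step 1: P' = (I − K·H)·P̄ = [742478/3907813 356140/3907813; 356140/3907813 1208399/3907813]

step 0: x' = [-1164/3127, 22873/25016], P' = [622/3127 305/3127; 305/3127 8285/25016]
step 1: x' = [-1728099/3907813, -1329385/3907813], P' = [742478/3907813 356140/3907813; 356140/3907813 1208399/3907813]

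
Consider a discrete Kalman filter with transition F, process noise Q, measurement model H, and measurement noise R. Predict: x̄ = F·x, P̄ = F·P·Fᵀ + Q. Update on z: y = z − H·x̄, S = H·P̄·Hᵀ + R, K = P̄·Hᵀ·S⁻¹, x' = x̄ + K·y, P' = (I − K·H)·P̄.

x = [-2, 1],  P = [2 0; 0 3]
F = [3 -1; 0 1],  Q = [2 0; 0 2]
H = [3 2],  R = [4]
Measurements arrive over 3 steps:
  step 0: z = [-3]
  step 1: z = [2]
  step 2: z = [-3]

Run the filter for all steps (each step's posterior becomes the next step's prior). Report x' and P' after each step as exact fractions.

step 0: x' = [-119/65, 211/195], P' = [172/65 -216/65; -216/65 974/195]
step 1: x' = [17548/15071, -13158/15071], P' = [35452/15071 -41252/15071; -41252/15071 58865/15071]
step 2: x' = [-4974501/4125143, 1706643/4125143], P' = [9257980/4125143 -10683932/4125143; -10683932/4125143 15286200/4125143]

step 0: x̄ = F·x = [-7, 1]
step 0: P̄ = F·P·Fᵀ + Q = [23 -3; -3 5]
step 0: y = z − H·x̄ = [16]
step 0: S = H·P̄·Hᵀ + R = [195]
step 0: K = P̄·Hᵀ·S⁻¹ = [21/65; 1/195]
step 0: x' = x̄ + K·y = [-119/65, 211/195]
step 0: P' = (I − K·H)·P̄ = [172/65 -216/65; -216/65 974/195]
step 1: x̄ = F·x = [-1282/195, 211/195]
step 1: P̄ = F·P·Fᵀ + Q = [9896/195 -2918/195; -2918/195 1364/195]
step 1: y = z − H·x̄ = [3814/195]
step 1: S = H·P̄·Hᵀ + R = [60284/195]
step 1: K = P̄·Hᵀ·S⁻¹ = [5963/15071; -3013/30142]
step 1: x' = x̄ + K·y = [17548/15071, -13158/15071]
step 1: P' = (I − K·H)·P̄ = [35452/15071 -41252/15071; -41252/15071 58865/15071]
step 2: x̄ = F·x = [65802/15071, -13158/15071]
step 2: P̄ = F·P·Fᵀ + Q = [655587/15071 -182621/15071; -182621/15071 89007/15071]
step 2: y = z − H·x̄ = [-216303/15071]
step 2: S = H·P̄·Hᵀ + R = [4125143/15071]
step 2: K = P̄·Hᵀ·S⁻¹ = [1601519/4125143; -369849/4125143]
step 2: x' = x̄ + K·y = [-4974501/4125143, 1706643/4125143]
step 2: P' = (I − K·H)·P̄ = [9257980/4125143 -10683932/4125143; -10683932/4125143 15286200/4125143]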